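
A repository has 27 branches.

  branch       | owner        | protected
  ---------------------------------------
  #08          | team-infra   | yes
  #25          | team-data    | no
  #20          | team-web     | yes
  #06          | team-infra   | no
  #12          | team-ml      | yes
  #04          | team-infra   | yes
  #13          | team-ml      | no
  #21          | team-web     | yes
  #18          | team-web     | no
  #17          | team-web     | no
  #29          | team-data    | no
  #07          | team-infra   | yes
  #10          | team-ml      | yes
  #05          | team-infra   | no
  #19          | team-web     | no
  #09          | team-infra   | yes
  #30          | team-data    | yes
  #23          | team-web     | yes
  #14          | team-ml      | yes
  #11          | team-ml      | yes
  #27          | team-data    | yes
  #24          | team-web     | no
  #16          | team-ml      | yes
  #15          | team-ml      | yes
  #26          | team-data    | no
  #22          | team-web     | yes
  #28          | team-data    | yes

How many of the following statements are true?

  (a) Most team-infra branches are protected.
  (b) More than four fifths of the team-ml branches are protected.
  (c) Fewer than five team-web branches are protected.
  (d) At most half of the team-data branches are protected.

4

(a) team-infra: |A| = 6, |A ∩ B| = 4; needs |A ∩ B| > |A ∖ B| — true.
(b) team-ml: |A| = 7, |A ∩ B| = 6; needs |A ∩ B| / |A| > 4/5 — true.
(c) team-web: |A| = 8, |A ∩ B| = 4; needs |A ∩ B| < 5 — true.
(d) team-data: |A| = 6, |A ∩ B| = 3; needs |A ∩ B| ≤ |A ∖ B| — true.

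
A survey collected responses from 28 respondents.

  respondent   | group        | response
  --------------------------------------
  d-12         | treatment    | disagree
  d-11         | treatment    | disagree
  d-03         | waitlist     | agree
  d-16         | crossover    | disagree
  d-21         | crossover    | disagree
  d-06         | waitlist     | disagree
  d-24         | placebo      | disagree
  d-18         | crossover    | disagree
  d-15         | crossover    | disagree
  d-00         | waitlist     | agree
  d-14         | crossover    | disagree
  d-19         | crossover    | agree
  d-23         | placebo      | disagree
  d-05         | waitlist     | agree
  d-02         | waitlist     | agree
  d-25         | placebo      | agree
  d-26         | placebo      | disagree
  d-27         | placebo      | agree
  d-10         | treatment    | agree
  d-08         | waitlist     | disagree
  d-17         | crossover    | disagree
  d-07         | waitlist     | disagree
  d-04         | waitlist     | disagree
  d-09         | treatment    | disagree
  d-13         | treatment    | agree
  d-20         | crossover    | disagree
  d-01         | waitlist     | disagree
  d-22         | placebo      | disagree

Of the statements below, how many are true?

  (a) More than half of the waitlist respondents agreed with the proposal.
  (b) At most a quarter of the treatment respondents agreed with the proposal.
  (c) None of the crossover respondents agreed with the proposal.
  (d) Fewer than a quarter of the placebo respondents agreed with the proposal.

(a) waitlist: |A| = 9, |A ∩ B| = 4; needs |A ∩ B| > |A ∖ B| — false.
(b) treatment: |A| = 5, |A ∩ B| = 2; needs |A ∩ B| / |A| ≤ 1/4 — false.
(c) crossover: |A| = 8, |A ∩ B| = 1; needs A ∩ B = ∅ (|A ∩ B| = 0) — false.
(d) placebo: |A| = 6, |A ∩ B| = 2; needs |A ∩ B| / |A| < 1/4 — false.

0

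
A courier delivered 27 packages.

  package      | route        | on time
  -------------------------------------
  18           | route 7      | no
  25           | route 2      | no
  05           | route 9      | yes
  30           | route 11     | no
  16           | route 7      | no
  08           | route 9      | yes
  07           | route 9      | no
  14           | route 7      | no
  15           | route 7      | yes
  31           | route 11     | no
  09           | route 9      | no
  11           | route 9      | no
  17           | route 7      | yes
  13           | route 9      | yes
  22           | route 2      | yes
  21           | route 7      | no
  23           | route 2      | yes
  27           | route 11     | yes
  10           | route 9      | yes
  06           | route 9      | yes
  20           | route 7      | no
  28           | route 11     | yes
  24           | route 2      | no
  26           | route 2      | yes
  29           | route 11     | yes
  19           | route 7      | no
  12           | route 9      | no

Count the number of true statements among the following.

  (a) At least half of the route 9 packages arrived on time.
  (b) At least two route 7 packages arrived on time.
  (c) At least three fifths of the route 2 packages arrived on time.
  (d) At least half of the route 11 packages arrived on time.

(a) route 9: |A| = 9, |A ∩ B| = 5; needs |A ∩ B| ≥ |A ∖ B| — true.
(b) route 7: |A| = 8, |A ∩ B| = 2; needs |A ∩ B| ≥ 2 — true.
(c) route 2: |A| = 5, |A ∩ B| = 3; needs |A ∩ B| / |A| ≥ 3/5 — true.
(d) route 11: |A| = 5, |A ∩ B| = 3; needs |A ∩ B| ≥ |A ∖ B| — true.

4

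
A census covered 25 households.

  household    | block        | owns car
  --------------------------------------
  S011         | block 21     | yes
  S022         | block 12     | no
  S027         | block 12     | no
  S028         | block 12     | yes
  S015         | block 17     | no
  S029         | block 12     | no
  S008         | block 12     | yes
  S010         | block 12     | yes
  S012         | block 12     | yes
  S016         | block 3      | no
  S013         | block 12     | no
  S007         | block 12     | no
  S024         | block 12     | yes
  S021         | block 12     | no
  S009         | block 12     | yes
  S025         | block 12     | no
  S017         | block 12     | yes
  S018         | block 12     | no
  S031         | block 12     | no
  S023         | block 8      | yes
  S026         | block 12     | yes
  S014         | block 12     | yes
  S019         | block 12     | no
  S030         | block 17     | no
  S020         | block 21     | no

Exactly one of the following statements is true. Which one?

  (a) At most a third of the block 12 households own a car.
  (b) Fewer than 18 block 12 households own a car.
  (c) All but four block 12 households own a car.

|A| = 19, |A ∩ B| = 9, |A ∖ B| = 10.
(a) requires |A ∩ B| / |A| ≤ 1/3: false.
(b) requires |A ∩ B| < 18: true.
(c) requires |A ∖ B| = 4: false.

(b)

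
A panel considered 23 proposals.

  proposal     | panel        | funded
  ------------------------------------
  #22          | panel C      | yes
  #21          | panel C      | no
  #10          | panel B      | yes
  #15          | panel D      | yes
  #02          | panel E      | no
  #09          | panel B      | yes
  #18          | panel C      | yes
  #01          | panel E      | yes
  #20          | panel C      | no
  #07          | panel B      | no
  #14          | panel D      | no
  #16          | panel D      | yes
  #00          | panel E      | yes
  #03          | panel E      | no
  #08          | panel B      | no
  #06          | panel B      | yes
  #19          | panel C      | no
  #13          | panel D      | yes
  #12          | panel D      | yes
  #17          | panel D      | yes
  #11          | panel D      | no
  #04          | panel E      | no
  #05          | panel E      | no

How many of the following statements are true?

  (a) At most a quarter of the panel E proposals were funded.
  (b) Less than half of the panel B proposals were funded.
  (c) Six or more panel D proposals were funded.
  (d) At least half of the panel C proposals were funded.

(a) panel E: |A| = 6, |A ∩ B| = 2; needs |A ∩ B| / |A| ≤ 1/4 — false.
(b) panel B: |A| = 5, |A ∩ B| = 3; needs |A ∩ B| < |A ∖ B| — false.
(c) panel D: |A| = 7, |A ∩ B| = 5; needs |A ∩ B| ≥ 6 — false.
(d) panel C: |A| = 5, |A ∩ B| = 2; needs |A ∩ B| ≥ |A ∖ B| — false.

0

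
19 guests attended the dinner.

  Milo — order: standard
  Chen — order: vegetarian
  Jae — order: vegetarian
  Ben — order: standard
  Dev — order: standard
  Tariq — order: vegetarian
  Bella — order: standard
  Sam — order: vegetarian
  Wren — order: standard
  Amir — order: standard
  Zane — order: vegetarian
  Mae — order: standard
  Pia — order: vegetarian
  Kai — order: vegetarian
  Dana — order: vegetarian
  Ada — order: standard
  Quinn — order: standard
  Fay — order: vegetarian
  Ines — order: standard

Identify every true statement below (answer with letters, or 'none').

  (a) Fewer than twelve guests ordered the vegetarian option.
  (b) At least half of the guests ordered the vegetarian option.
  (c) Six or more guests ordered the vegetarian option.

|A| = 19, |A ∩ B| = 9, |A ∖ B| = 10.
(a) |A ∩ B| < 12: holds.
(b) |A ∩ B| ≥ |A ∖ B|: fails.
(c) |A ∩ B| ≥ 6: holds.

(a), (c)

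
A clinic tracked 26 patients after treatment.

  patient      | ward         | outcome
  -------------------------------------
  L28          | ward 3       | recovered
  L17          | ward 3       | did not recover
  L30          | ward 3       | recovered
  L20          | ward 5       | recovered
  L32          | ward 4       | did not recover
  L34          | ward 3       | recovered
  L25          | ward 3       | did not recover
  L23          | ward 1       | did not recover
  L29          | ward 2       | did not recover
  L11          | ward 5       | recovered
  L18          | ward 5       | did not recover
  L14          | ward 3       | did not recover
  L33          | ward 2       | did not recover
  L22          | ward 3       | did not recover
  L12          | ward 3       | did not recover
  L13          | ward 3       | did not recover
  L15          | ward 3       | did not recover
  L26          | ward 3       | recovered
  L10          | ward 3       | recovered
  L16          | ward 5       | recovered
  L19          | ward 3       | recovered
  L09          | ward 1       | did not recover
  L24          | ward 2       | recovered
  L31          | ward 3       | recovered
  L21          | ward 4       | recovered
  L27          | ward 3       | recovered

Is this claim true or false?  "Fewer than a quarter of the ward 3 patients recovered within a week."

False

'Fewer than a quarter of the ward 3 patients recovered within a week' holds iff |A ∩ B| / |A| < 1/4.
|A| = 15, |A ∩ B| = 8, |A ∖ B| = 7.
|A ∩ B|/|A| = 8/15, so the statement is false.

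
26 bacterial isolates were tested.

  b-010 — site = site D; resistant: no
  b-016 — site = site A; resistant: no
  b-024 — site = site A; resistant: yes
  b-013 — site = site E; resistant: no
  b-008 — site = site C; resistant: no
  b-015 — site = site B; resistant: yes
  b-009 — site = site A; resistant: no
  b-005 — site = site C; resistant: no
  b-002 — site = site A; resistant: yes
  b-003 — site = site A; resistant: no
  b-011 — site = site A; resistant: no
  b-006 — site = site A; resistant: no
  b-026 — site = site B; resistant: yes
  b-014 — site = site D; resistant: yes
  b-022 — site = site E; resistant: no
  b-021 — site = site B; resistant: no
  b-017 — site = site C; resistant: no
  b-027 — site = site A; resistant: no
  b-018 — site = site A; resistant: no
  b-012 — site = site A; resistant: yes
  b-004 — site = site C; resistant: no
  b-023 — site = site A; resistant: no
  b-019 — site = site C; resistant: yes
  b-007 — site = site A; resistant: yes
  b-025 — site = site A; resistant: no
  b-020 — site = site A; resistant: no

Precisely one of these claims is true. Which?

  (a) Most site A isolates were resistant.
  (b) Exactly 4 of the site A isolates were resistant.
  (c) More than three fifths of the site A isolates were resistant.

|A| = 14, |A ∩ B| = 4, |A ∖ B| = 10.
(a) requires |A ∩ B| > |A ∖ B|: false.
(b) requires |A ∩ B| = 4: true.
(c) requires |A ∩ B| / |A| > 3/5: false.

(b)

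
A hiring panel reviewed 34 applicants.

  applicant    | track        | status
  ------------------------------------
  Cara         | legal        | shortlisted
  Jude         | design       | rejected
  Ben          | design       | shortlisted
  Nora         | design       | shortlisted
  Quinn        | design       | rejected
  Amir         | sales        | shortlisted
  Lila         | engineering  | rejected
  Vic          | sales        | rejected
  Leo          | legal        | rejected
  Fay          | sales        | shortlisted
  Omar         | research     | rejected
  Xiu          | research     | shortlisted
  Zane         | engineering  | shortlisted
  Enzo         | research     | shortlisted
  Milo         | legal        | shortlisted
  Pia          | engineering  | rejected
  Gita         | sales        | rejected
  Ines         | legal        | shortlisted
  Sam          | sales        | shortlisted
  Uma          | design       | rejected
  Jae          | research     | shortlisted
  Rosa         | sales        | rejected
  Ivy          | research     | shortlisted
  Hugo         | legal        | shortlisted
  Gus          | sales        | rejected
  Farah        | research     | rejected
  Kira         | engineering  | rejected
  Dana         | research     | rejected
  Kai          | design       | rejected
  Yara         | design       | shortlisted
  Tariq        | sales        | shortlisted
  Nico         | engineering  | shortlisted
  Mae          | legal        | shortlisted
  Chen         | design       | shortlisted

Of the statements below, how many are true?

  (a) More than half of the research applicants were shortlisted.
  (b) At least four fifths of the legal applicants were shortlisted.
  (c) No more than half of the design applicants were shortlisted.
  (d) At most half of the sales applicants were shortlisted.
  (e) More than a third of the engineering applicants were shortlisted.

(a) research: |A| = 7, |A ∩ B| = 4; needs |A ∩ B| > |A ∖ B| — true.
(b) legal: |A| = 6, |A ∩ B| = 5; needs |A ∩ B| / |A| ≥ 4/5 — true.
(c) design: |A| = 8, |A ∩ B| = 4; needs |A ∩ B| ≤ |A ∖ B| — true.
(d) sales: |A| = 8, |A ∩ B| = 4; needs |A ∩ B| ≤ |A ∖ B| — true.
(e) engineering: |A| = 5, |A ∩ B| = 2; needs |A ∩ B| / |A| > 1/3 — true.

5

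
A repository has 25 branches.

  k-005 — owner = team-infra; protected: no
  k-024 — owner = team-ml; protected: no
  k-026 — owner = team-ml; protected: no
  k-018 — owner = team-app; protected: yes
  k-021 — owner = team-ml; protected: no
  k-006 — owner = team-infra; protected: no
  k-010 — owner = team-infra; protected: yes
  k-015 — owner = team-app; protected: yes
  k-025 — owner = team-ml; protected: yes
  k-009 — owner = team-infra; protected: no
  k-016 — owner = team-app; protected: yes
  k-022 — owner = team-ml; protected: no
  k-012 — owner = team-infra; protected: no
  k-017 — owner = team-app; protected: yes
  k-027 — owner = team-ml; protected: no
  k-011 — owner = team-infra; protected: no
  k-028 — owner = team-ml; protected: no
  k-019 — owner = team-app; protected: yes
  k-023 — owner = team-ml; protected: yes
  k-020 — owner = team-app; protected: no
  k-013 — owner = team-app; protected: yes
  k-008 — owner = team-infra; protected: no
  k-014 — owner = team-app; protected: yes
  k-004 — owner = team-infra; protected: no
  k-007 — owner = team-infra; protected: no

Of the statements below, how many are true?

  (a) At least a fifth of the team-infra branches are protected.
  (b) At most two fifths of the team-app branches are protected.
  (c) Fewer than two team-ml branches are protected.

0

(a) team-infra: |A| = 9, |A ∩ B| = 1; needs |A ∩ B| / |A| ≥ 1/5 — false.
(b) team-app: |A| = 8, |A ∩ B| = 7; needs |A ∩ B| / |A| ≤ 2/5 — false.
(c) team-ml: |A| = 8, |A ∩ B| = 2; needs |A ∩ B| < 2 — false.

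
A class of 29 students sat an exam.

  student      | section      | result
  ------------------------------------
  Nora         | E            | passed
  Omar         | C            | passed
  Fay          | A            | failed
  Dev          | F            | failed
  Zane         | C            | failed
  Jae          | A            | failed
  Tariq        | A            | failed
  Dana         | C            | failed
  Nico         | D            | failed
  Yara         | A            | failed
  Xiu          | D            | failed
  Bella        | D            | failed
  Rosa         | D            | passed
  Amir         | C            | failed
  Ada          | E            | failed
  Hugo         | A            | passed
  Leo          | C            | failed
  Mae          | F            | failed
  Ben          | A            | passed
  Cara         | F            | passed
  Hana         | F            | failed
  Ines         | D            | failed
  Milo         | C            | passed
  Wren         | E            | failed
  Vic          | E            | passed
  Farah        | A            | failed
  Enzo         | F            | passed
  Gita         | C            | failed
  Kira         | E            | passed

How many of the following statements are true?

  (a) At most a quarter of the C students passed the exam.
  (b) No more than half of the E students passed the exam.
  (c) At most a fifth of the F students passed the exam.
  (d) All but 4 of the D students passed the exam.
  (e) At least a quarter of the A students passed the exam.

2

(a) C: |A| = 7, |A ∩ B| = 2; needs |A ∩ B| / |A| ≤ 1/4 — false.
(b) E: |A| = 5, |A ∩ B| = 3; needs |A ∩ B| ≤ |A ∖ B| — false.
(c) F: |A| = 5, |A ∩ B| = 2; needs |A ∩ B| / |A| ≤ 1/5 — false.
(d) D: |A| = 5, |A ∩ B| = 1; needs |A ∖ B| = 4 — true.
(e) A: |A| = 7, |A ∩ B| = 2; needs |A ∩ B| / |A| ≥ 1/4 — true.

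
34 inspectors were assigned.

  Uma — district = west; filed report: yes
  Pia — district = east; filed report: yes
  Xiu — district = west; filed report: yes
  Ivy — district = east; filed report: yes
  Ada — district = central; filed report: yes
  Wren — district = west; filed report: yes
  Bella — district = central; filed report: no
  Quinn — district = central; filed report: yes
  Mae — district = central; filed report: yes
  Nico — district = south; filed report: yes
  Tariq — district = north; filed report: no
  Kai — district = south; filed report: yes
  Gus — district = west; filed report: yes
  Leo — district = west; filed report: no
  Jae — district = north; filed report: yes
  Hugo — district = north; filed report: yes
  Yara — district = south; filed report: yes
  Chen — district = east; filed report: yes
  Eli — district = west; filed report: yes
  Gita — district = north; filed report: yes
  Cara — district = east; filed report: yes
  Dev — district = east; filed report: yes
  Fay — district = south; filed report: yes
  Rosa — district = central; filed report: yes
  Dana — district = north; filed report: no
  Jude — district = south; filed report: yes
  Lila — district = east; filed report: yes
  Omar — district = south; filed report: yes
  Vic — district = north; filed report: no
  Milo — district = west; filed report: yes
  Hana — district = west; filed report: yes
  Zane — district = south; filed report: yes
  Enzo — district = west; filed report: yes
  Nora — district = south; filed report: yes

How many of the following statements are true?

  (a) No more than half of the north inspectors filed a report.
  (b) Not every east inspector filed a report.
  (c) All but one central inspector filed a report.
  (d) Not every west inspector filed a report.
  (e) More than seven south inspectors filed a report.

4

(a) north: |A| = 6, |A ∩ B| = 3; needs |A ∩ B| ≤ |A ∖ B| — true.
(b) east: |A| = 6, |A ∩ B| = 6; needs A ⊄ B (|A ∖ B| ≥ 1) — false.
(c) central: |A| = 5, |A ∩ B| = 4; needs |A ∖ B| = 1 — true.
(d) west: |A| = 9, |A ∩ B| = 8; needs A ⊄ B (|A ∖ B| ≥ 1) — true.
(e) south: |A| = 8, |A ∩ B| = 8; needs |A ∩ B| > 7 — true.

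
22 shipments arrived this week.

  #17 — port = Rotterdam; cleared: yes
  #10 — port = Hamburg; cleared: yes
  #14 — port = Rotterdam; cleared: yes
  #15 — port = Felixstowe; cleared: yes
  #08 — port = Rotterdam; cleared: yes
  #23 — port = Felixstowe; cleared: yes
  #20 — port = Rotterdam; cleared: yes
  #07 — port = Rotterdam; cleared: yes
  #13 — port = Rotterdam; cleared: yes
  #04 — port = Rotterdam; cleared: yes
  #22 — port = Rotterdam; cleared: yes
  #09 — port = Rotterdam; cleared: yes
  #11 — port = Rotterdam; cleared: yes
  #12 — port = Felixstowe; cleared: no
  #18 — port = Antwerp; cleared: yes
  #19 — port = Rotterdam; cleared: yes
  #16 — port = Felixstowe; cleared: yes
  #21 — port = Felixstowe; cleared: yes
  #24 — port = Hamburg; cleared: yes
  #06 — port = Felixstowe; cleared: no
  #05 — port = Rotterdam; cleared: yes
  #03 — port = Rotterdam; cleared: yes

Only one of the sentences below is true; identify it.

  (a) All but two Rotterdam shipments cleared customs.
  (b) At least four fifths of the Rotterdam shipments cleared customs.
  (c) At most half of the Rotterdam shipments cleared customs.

|A| = 13, |A ∩ B| = 13, |A ∖ B| = 0.
(a) requires |A ∖ B| = 2: false.
(b) requires |A ∩ B| / |A| ≥ 4/5: true.
(c) requires |A ∩ B| ≤ |A ∖ B|: false.

(b)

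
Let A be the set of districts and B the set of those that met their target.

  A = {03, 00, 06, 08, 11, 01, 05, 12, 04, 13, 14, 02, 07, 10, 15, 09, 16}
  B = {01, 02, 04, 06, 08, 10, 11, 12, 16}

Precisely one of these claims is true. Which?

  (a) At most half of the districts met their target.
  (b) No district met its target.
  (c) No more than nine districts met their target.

|A| = 17, |A ∩ B| = 9, |A ∖ B| = 8.
(a) requires |A ∩ B| ≤ |A ∖ B|: false.
(b) requires A ∩ B = ∅ (|A ∩ B| = 0): false.
(c) requires |A ∩ B| ≤ 9: true.

(c)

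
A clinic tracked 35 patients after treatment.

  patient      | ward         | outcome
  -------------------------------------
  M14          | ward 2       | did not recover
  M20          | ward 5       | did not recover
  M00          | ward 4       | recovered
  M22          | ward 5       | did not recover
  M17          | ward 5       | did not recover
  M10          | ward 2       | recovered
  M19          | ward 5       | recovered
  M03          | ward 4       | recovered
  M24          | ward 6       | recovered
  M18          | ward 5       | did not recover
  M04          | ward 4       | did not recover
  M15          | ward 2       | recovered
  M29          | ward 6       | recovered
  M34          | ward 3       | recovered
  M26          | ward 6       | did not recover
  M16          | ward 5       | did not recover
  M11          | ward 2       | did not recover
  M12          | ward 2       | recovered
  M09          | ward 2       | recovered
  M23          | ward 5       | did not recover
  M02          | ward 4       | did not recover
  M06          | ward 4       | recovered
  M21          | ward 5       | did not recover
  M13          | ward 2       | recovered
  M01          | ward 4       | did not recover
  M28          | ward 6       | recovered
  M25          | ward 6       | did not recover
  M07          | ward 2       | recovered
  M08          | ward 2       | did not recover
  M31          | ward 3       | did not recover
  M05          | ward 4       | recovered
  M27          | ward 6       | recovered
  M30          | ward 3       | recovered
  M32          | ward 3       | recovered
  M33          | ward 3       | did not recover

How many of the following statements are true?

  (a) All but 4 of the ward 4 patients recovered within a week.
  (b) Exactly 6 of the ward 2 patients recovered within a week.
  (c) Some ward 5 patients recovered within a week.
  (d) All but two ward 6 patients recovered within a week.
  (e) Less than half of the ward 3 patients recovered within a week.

3

(a) ward 4: |A| = 7, |A ∩ B| = 4; needs |A ∖ B| = 4 — false.
(b) ward 2: |A| = 9, |A ∩ B| = 6; needs |A ∩ B| = 6 — true.
(c) ward 5: |A| = 8, |A ∩ B| = 1; needs A ∩ B ≠ ∅ (|A ∩ B| ≥ 1) — true.
(d) ward 6: |A| = 6, |A ∩ B| = 4; needs |A ∖ B| = 2 — true.
(e) ward 3: |A| = 5, |A ∩ B| = 3; needs |A ∩ B| < |A ∖ B| — false.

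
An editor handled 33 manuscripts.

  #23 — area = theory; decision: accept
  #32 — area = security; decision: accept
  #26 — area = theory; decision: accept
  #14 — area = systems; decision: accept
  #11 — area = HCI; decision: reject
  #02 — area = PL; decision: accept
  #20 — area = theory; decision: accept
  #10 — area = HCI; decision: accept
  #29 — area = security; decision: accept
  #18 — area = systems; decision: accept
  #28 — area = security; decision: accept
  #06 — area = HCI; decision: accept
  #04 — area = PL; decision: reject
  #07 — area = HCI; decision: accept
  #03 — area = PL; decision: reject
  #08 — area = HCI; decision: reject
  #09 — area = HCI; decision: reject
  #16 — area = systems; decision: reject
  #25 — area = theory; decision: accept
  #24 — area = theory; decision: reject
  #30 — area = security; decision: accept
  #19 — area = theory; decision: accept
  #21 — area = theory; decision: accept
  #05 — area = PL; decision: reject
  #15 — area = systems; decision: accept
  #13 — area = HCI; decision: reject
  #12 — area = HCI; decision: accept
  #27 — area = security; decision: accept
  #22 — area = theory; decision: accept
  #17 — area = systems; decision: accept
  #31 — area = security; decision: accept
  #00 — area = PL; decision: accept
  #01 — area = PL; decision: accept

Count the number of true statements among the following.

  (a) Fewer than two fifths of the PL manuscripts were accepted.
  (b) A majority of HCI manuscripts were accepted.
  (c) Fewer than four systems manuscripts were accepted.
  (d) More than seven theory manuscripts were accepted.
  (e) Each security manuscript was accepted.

(a) PL: |A| = 6, |A ∩ B| = 3; needs |A ∩ B| / |A| < 2/5 — false.
(b) HCI: |A| = 8, |A ∩ B| = 4; needs |A ∩ B| > |A ∖ B| — false.
(c) systems: |A| = 5, |A ∩ B| = 4; needs |A ∩ B| < 4 — false.
(d) theory: |A| = 8, |A ∩ B| = 7; needs |A ∩ B| > 7 — false.
(e) security: |A| = 6, |A ∩ B| = 6; needs A ⊆ B, i.e. every element of A is in B (|A ∖ B| = 0) — true.

1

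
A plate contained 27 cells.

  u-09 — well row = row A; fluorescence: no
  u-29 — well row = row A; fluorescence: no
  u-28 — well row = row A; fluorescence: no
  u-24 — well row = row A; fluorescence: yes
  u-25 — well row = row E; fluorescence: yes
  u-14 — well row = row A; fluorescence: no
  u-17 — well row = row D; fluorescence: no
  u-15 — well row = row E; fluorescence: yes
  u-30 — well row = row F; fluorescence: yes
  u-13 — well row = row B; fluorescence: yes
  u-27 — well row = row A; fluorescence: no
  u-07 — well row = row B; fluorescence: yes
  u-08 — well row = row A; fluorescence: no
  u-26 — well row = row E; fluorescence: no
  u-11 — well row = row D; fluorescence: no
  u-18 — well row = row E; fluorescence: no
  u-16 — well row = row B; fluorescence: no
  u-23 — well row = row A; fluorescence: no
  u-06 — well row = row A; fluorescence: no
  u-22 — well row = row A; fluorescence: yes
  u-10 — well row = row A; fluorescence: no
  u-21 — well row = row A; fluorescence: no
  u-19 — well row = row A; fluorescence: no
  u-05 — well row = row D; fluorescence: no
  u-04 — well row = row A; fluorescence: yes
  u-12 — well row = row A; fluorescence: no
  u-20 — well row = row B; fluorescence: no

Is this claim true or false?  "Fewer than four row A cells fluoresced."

True

Truth condition: |A ∩ B| < 4.
|A| = 15, |A ∩ B| = 3, |A ∖ B| = 12.
|A ∩ B| = 3, so the statement is true.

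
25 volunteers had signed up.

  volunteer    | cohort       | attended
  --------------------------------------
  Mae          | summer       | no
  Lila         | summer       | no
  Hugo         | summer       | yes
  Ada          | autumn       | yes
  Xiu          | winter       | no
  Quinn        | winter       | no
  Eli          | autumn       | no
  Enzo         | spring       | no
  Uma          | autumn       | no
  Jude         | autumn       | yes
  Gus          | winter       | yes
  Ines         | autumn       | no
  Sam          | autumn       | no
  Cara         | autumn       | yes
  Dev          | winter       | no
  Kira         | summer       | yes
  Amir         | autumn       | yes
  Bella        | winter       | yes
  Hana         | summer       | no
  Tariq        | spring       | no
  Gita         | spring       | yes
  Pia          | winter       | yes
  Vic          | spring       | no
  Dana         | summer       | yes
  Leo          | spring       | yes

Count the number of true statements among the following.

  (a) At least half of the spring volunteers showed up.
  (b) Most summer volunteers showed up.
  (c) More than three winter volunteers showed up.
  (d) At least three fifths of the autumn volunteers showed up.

0

(a) spring: |A| = 5, |A ∩ B| = 2; needs |A ∩ B| ≥ |A ∖ B| — false.
(b) summer: |A| = 6, |A ∩ B| = 3; needs |A ∩ B| > |A ∖ B| — false.
(c) winter: |A| = 6, |A ∩ B| = 3; needs |A ∩ B| > 3 — false.
(d) autumn: |A| = 8, |A ∩ B| = 4; needs |A ∩ B| / |A| ≥ 3/5 — false.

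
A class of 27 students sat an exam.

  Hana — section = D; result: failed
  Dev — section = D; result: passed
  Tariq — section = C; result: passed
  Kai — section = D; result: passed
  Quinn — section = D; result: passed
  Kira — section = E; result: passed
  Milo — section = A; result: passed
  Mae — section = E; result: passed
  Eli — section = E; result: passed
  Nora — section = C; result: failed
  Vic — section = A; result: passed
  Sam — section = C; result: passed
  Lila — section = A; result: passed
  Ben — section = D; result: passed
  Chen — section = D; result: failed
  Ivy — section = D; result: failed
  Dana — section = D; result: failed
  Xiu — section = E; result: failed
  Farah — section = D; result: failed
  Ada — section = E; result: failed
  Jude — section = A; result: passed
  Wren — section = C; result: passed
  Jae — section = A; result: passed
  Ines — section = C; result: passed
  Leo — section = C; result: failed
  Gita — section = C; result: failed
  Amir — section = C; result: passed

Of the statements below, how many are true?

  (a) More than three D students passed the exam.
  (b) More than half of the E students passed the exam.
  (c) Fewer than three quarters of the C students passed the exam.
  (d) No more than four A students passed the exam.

(a) D: |A| = 9, |A ∩ B| = 4; needs |A ∩ B| > 3 — true.
(b) E: |A| = 5, |A ∩ B| = 3; needs |A ∩ B| > |A ∖ B| — true.
(c) C: |A| = 8, |A ∩ B| = 5; needs |A ∩ B| / |A| < 3/4 — true.
(d) A: |A| = 5, |A ∩ B| = 5; needs |A ∩ B| ≤ 4 — false.

3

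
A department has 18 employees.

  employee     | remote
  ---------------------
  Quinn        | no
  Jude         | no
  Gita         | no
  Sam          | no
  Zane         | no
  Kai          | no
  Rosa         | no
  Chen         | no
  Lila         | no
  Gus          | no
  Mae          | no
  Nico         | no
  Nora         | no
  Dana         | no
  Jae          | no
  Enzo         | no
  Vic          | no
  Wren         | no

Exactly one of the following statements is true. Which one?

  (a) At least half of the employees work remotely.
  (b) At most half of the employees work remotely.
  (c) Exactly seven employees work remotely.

|A| = 18, |A ∩ B| = 0, |A ∖ B| = 18.
(a) requires |A ∩ B| ≥ |A ∖ B|: false.
(b) requires |A ∩ B| ≤ |A ∖ B|: true.
(c) requires |A ∩ B| = 7: false.

(b)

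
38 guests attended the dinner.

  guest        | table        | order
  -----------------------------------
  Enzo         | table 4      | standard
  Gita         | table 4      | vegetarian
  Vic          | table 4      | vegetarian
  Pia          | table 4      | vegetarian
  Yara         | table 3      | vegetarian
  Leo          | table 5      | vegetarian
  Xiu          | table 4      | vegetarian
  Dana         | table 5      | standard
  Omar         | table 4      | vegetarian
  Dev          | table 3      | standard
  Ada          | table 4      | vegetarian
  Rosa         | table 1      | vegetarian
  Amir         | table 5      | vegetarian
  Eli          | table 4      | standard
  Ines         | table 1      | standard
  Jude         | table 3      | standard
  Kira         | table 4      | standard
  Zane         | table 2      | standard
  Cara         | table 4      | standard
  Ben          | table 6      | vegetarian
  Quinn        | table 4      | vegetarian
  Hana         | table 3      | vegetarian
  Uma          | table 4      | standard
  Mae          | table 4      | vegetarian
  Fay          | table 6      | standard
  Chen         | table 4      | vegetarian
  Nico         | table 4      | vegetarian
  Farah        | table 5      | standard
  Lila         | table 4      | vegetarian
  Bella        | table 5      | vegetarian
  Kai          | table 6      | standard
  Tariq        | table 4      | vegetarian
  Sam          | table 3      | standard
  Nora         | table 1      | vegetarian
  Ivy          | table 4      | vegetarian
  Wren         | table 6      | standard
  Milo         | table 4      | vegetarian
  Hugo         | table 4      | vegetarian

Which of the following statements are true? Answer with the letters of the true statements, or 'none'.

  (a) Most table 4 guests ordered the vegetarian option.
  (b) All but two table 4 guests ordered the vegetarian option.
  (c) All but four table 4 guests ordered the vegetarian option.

(a)

|A| = 20, |A ∩ B| = 15, |A ∖ B| = 5.
(a) |A ∩ B| > |A ∖ B|: holds.
(b) |A ∖ B| = 2: fails.
(c) |A ∖ B| = 4: fails.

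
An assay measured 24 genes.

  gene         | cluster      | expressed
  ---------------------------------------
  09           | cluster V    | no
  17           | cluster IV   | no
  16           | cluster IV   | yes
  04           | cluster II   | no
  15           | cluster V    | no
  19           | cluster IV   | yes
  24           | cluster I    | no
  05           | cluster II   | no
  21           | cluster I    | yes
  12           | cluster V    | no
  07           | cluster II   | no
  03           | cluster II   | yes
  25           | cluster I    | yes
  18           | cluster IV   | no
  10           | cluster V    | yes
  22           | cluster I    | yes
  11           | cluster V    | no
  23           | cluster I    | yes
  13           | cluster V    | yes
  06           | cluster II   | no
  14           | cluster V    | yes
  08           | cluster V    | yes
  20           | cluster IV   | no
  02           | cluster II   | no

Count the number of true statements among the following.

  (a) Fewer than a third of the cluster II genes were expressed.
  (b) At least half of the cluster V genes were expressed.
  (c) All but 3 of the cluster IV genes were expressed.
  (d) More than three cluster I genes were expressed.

4

(a) cluster II: |A| = 6, |A ∩ B| = 1; needs |A ∩ B| / |A| < 1/3 — true.
(b) cluster V: |A| = 8, |A ∩ B| = 4; needs |A ∩ B| ≥ |A ∖ B| — true.
(c) cluster IV: |A| = 5, |A ∩ B| = 2; needs |A ∖ B| = 3 — true.
(d) cluster I: |A| = 5, |A ∩ B| = 4; needs |A ∩ B| > 3 — true.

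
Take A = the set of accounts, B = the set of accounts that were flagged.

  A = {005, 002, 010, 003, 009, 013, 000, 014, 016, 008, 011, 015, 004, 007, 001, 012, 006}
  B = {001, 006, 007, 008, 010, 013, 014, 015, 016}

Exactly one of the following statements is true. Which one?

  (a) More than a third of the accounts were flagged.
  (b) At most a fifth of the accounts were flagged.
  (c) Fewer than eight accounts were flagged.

(a)

|A| = 17, |A ∩ B| = 9, |A ∖ B| = 8.
(a) requires |A ∩ B| / |A| > 1/3: true.
(b) requires |A ∩ B| / |A| ≤ 1/5: false.
(c) requires |A ∩ B| < 8: false.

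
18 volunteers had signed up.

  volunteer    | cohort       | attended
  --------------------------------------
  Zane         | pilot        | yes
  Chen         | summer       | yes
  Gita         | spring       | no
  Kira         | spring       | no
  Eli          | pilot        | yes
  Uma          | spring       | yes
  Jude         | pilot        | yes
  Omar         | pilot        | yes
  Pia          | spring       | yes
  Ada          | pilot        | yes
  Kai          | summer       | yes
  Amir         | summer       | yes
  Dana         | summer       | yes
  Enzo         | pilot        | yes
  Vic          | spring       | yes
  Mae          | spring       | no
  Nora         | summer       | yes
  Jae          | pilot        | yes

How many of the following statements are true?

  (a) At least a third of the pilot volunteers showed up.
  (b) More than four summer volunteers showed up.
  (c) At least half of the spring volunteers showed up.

(a) pilot: |A| = 7, |A ∩ B| = 7; needs |A ∩ B| / |A| ≥ 1/3 — true.
(b) summer: |A| = 5, |A ∩ B| = 5; needs |A ∩ B| > 4 — true.
(c) spring: |A| = 6, |A ∩ B| = 3; needs |A ∩ B| ≥ |A ∖ B| — true.

3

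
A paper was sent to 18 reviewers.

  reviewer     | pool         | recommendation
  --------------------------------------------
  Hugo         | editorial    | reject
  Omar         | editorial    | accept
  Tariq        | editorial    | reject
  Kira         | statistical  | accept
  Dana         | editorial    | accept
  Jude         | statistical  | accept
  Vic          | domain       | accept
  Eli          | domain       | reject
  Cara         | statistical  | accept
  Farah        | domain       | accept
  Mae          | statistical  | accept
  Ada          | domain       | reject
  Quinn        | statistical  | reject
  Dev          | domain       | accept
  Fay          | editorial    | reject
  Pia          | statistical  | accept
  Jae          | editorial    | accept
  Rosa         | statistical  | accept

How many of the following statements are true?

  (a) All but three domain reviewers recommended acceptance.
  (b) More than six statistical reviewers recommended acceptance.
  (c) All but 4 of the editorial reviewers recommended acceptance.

(a) domain: |A| = 5, |A ∩ B| = 3; needs |A ∖ B| = 3 — false.
(b) statistical: |A| = 7, |A ∩ B| = 6; needs |A ∩ B| > 6 — false.
(c) editorial: |A| = 6, |A ∩ B| = 3; needs |A ∖ B| = 4 — false.

0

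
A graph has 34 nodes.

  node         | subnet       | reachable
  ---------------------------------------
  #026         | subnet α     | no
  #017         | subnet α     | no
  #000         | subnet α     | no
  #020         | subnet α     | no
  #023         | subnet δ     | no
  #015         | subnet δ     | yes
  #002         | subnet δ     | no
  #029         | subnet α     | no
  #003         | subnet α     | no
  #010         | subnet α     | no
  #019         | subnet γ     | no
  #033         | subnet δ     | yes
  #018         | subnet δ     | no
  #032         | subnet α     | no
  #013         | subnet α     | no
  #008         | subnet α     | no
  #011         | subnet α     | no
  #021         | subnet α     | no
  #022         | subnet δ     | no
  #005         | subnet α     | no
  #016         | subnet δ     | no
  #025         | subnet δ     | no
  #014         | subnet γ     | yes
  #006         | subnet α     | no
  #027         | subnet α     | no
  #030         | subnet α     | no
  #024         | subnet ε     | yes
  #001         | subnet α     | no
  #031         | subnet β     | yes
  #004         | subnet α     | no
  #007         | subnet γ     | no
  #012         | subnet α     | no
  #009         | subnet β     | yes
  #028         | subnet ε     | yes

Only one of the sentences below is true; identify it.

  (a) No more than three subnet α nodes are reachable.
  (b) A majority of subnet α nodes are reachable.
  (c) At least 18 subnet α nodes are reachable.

(a)

|A| = 19, |A ∩ B| = 0, |A ∖ B| = 19.
(a) requires |A ∩ B| ≤ 3: true.
(b) requires |A ∩ B| > |A ∖ B|: false.
(c) requires |A ∩ B| ≥ 18: false.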